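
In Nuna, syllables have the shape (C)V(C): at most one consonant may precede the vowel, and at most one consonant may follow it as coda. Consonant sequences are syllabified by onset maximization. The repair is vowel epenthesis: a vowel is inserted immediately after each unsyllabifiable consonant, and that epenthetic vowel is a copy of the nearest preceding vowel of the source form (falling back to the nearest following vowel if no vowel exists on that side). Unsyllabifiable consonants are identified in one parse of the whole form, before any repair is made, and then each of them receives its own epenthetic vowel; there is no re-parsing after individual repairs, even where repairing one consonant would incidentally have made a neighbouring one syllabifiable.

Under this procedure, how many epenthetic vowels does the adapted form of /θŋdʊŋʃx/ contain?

4

The unsyllabifiable consonants are /θ/, /ŋ/, /ʃ/, /x/; each receives one epenthetic vowel.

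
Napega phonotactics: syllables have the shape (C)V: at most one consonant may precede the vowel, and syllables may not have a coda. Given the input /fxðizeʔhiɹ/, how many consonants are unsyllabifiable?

Syllabifying with onset maximization leaves /f/, /x/, /ʔ/, /ɹ/ stranded (no codas are permitted; onsets are limited to one consonant).

4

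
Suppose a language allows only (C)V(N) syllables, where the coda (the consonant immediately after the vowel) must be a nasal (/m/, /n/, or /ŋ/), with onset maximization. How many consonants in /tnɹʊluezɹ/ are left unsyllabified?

The consonants /t/, /n/, /z/, /ɹ/ cannot be parsed into a legal (C)V(N) syllable (only a nasal (/m/, /n/, or /ŋ/) is licensed in coda position; onsets are limited to one consonant).

4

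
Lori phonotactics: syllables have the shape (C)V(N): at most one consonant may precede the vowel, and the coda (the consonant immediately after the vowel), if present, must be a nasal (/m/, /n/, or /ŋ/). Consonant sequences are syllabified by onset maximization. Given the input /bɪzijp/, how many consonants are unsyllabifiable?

2

The consonants /j/, /p/ cannot be parsed into a legal (C)V(N) syllable (only a nasal (/m/, /n/, or /ŋ/) is licensed in coda position; onsets are limited to one consonant).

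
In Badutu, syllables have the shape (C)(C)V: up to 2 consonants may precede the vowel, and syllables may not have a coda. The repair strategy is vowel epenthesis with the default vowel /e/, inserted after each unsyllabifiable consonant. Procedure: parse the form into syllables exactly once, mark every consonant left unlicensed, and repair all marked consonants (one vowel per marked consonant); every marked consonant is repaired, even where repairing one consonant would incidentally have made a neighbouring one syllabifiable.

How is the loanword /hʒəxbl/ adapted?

Under (C)(C)V, the unsyllabifiable consonants are /x/, /b/, /l/ (no codas are permitted; onsets may contain at most 2 consonants).
Epenthesis after each stranded consonant: /x/ → /xe/, /b/ → /be/, /l/ → /le/.

hʒəxebele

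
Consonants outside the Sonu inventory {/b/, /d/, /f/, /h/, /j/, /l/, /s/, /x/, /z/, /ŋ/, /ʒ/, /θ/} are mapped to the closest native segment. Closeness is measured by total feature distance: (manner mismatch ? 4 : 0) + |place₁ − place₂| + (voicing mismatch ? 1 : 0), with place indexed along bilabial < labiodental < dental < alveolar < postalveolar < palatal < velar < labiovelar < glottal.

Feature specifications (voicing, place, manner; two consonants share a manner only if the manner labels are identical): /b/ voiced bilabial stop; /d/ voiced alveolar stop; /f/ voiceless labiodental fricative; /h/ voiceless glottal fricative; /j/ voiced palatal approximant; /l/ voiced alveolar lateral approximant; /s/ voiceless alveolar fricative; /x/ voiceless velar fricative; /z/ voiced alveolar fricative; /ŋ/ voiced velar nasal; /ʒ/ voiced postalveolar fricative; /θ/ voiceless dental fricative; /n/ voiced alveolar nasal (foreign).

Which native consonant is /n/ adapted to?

/ŋ/ is closest: same manner (nasal), place distance 3 (alveolar→velar), same voicing; total 3. Next closest is /d/ at distance 4.

ŋ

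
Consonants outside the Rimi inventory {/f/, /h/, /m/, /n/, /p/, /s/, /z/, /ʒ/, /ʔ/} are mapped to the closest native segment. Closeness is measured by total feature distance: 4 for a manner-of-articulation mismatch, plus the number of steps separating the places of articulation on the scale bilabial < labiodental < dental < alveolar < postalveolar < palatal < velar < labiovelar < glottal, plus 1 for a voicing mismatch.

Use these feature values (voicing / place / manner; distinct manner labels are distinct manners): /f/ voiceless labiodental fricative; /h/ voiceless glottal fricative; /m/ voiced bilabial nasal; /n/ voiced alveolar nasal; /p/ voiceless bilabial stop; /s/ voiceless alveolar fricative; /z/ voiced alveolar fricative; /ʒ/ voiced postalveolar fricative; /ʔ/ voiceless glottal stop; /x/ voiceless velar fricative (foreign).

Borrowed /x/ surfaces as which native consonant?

/h/ is closest: same manner (fricative), place distance 2 (velar→glottal), same voicing; total 2. Next closest is /s/ at distance 3.

h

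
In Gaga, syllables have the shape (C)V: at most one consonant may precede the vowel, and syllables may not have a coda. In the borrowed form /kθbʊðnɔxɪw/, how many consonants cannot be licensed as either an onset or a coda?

Syllabifying with onset maximization leaves /k/, /θ/, /ð/, /w/ stranded (no codas are permitted; onsets are limited to one consonant).

4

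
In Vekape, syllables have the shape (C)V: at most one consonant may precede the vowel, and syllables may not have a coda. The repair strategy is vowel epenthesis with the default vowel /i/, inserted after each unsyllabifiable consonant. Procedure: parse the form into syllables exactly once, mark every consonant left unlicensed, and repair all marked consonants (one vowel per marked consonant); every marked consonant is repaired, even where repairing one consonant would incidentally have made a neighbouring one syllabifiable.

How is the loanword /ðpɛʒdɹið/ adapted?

Syllabifying with onset maximization leaves /ð/, /ʒ/, /d/, /ð/ stranded (no codas are permitted; onsets are limited to one consonant).
Each unlicensed consonant becomes the onset of a new syllable: /ð/ → /ði/, /ʒ/ → /ʒi/, /d/ → /di/, /ð/ → /ði/.

ðipɛʒidiɹiði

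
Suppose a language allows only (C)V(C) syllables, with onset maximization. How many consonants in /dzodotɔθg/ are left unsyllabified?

The consonants /d/, /g/ cannot be parsed into a legal (C)V(C) syllable (at most one coda consonant is licensed; onsets are limited to one consonant).

2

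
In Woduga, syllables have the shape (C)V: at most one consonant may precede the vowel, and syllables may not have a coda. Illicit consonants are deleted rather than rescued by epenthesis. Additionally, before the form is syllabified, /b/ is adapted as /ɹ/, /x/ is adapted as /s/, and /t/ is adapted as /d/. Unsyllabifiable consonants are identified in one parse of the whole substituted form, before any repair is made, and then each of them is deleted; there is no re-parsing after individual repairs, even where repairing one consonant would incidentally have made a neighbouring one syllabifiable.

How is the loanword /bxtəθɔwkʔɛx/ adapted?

dəθɔʔɛ

Substitution: /b/ → /ɹ/, /x/ → /s/, /t/ → /d/, giving /ɹsdəθɔwkʔɛs/.
The consonants /ɹ/, /s/, /w/, /k/, /s/ cannot be parsed into a legal (C)V syllable (no codas are permitted; onsets are limited to one consonant).
Deleting the stranded consonants removes /ɹ/, /s/, /w/, /k/, /s/.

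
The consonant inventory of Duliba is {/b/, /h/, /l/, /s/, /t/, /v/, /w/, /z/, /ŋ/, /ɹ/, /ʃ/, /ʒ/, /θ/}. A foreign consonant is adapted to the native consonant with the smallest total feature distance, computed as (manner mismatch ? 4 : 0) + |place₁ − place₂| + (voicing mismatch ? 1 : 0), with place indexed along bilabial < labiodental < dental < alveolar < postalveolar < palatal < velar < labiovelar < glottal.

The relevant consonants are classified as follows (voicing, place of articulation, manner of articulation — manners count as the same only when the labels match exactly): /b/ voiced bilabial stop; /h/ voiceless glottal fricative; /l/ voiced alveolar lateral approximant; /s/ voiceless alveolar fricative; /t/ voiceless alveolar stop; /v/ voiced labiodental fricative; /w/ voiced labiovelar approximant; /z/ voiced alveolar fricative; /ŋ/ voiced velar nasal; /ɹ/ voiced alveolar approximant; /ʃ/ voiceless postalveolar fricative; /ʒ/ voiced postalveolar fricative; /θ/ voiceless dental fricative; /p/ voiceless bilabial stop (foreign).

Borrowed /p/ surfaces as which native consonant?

b

/b/ is closest: same manner (stop), place distance 0 (bilabial→bilabial), voicing differs (+1); total 1. Next closest is /t/ at distance 3.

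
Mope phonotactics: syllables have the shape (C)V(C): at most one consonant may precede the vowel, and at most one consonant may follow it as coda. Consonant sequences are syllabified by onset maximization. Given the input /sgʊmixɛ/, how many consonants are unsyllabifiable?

1

The consonants /s/ cannot be parsed into a legal (C)V(C) syllable (at most one coda consonant is licensed; onsets are limited to one consonant).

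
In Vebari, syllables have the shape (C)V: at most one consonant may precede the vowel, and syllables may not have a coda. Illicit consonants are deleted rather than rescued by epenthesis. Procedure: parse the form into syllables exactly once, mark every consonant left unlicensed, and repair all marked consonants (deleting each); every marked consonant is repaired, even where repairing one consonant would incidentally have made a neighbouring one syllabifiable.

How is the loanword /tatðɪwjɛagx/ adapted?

Under (C)V, the unsyllabifiable consonants are /t/, /w/, /g/, /x/ (no codas are permitted; onsets are limited to one consonant).
Each unlicensed consonant is deleted: /t/, /w/, /g/, /x/.

taðɪjɛa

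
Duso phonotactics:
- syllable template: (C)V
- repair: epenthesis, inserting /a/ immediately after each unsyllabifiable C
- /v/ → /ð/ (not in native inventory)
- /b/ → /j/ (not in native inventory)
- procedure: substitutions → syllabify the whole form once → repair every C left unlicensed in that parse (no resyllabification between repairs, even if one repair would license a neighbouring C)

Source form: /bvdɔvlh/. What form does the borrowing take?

jaðadɔðalaha

Substitution: /b/ → /j/, /v/ → /ð/, giving /jðdɔðlh/.
Syllabifying with onset maximization leaves /j/, /ð/, /ð/, /l/, /h/ stranded (no codas are permitted; onsets are limited to one consonant).
Inserting the epenthetic vowel yields /j/ → /ja/, /ð/ → /ða/, /ð/ → /ða/, /l/ → /la/, /h/ → /ha/.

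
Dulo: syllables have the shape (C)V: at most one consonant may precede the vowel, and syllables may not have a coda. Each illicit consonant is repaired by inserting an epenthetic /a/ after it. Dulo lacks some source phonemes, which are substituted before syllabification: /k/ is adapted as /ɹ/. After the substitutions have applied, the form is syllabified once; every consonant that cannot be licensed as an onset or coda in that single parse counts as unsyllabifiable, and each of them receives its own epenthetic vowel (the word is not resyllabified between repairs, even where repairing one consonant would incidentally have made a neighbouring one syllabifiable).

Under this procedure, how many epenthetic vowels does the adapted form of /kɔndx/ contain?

3

After substitution the input is /ɹɔndx/.
The unsyllabifiable consonants are /n/, /d/, /x/; each receives one epenthetic vowel.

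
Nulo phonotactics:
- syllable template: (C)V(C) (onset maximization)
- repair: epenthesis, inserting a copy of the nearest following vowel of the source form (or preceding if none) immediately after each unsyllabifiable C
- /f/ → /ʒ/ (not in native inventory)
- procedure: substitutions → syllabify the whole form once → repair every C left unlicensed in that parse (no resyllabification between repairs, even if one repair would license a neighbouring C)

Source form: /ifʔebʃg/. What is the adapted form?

iʒʔebʃege

Substitution: /f/ → /ʒ/, giving /iʒʔebʃg/.
Under (C)V(C), the unsyllabifiable consonants are /ʃ/, /g/ (at most one coda consonant is licensed; onsets are limited to one consonant).
Inserting the epenthetic vowel yields /ʃ/ → /ʃe/, /g/ → /ge/.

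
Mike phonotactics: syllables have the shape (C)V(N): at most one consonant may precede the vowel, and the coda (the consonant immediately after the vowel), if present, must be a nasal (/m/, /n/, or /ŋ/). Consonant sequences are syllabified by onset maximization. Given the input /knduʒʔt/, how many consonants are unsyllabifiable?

5

Syllabifying with onset maximization leaves /k/, /n/, /ʒ/, /ʔ/, /t/ stranded (only a nasal (/m/, /n/, or /ŋ/) is licensed in coda position; onsets are limited to one consonant).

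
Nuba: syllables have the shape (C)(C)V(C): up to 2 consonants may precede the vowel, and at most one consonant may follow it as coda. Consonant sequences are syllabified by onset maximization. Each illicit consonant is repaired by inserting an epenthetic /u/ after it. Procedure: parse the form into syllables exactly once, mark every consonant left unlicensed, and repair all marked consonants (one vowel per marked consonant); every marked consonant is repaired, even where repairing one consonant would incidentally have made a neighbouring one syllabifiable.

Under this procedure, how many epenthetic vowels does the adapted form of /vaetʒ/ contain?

1

The unsyllabifiable consonants are /ʒ/; each receives one epenthetic vowel.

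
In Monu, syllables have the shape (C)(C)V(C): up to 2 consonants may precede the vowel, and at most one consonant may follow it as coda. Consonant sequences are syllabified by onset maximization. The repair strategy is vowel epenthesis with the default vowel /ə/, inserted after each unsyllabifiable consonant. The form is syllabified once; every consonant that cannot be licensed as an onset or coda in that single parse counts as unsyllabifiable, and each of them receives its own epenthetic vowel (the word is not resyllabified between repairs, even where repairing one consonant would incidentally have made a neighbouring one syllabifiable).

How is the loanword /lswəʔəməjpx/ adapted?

ləswəʔəməjpəxə

Syllabifying with onset maximization leaves /l/, /p/, /x/ stranded (at most one coda consonant is licensed; onsets may contain at most 2 consonants).
Epenthesis after each stranded consonant: /l/ → /lə/, /p/ → /pə/, /x/ → /xə/.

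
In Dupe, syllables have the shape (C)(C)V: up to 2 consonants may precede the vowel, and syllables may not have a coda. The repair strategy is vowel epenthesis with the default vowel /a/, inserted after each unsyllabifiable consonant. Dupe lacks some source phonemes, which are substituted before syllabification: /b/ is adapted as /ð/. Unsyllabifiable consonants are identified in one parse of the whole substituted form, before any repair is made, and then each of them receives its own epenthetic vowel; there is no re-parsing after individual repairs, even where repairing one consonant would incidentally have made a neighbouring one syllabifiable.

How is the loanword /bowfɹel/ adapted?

ðowafɹela

Substitution: /b/ → /ð/, giving /ðowfɹel/.
Under (C)(C)V, the unsyllabifiable consonants are /w/, /l/ (no codas are permitted; onsets may contain at most 2 consonants).
Each unlicensed consonant becomes the onset of a new syllable: /w/ → /wa/, /l/ → /la/.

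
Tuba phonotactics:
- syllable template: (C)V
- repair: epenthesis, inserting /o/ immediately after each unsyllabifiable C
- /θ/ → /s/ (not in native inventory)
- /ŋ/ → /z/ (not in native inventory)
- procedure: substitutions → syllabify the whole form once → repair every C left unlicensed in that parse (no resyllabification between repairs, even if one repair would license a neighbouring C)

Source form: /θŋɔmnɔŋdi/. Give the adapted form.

sozɔmonɔzodi

Substitution: /θ/ → /s/, /ŋ/ → /z/, giving /szɔmnɔzdi/.
Under (C)V, the unsyllabifiable consonants are /s/, /m/, /z/ (no codas are permitted; onsets are limited to one consonant).
Epenthesis after each stranded consonant: /s/ → /so/, /m/ → /mo/, /z/ → /zo/.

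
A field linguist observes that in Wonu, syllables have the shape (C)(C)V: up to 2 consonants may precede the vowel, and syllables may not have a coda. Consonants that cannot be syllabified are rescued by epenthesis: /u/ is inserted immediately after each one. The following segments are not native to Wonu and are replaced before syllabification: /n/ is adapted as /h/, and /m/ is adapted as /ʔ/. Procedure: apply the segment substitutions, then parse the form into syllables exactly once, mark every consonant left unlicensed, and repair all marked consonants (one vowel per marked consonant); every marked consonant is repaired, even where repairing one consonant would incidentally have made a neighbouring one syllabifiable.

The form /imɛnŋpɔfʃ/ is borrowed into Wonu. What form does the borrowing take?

Substitution: /m/ → /ʔ/, /n/ → /h/, giving /iʔɛhŋpɔfʃ/.
The consonants /h/, /f/, /ʃ/ cannot be parsed into a legal (C)(C)V syllable (no codas are permitted; onsets may contain at most 2 consonants).
Each unlicensed consonant becomes the onset of a new syllable: /h/ → /hu/, /f/ → /fu/, /ʃ/ → /ʃu/.

iʔɛhuŋpɔfuʃu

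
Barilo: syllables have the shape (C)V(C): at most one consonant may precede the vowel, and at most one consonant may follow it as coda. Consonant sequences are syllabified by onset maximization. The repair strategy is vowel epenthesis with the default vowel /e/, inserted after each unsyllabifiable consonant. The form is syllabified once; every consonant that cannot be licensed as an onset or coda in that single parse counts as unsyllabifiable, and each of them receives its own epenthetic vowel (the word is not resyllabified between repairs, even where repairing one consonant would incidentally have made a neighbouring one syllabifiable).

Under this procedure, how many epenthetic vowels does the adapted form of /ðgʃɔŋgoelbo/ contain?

2

The unsyllabifiable consonants are /ð/, /g/; each receives one epenthetic vowel.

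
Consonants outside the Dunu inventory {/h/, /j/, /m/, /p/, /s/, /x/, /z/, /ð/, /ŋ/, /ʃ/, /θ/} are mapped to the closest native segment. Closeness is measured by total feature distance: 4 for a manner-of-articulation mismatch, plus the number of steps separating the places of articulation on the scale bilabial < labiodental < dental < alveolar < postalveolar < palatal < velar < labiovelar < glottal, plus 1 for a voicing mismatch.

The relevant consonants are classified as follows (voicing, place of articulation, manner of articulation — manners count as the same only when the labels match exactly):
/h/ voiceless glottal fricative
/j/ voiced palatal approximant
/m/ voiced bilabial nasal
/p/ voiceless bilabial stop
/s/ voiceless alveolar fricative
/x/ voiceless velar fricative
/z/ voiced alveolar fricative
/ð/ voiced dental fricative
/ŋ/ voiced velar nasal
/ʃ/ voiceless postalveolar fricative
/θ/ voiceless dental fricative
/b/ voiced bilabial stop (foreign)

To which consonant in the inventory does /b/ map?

/p/ is closest: same manner (stop), place distance 0 (bilabial→bilabial), voicing differs (+1); total 1. Next closest is /m/ at distance 4.

p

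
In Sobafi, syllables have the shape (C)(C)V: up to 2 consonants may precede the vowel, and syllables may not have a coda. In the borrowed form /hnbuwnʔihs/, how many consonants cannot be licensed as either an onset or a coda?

Syllabifying with onset maximization leaves /h/, /w/, /h/, /s/ stranded (no codas are permitted; onsets may contain at most 2 consonants).

4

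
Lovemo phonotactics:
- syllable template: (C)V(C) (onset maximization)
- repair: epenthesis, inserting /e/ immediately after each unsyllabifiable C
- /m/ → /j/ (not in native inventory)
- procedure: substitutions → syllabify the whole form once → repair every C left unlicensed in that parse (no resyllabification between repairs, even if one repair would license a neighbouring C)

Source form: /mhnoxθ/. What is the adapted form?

Substitution: /m/ → /j/, giving /jhnoxθ/.
The consonants /j/, /h/, /θ/ cannot be parsed into a legal (C)V(C) syllable (at most one coda consonant is licensed; onsets are limited to one consonant).
Inserting the epenthetic vowel yields /j/ → /je/, /h/ → /he/, /θ/ → /θe/.

jehenoxθe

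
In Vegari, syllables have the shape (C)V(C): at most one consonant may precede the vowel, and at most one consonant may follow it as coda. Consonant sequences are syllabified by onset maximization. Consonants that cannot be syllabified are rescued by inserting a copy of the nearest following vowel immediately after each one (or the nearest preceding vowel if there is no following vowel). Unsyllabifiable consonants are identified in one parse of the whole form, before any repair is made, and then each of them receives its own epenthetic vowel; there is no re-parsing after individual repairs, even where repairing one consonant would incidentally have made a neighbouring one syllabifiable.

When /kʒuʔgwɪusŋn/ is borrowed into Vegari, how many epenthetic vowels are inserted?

4

The unsyllabifiable consonants are /k/, /g/, /ŋ/, /n/; each receives one epenthetic vowel.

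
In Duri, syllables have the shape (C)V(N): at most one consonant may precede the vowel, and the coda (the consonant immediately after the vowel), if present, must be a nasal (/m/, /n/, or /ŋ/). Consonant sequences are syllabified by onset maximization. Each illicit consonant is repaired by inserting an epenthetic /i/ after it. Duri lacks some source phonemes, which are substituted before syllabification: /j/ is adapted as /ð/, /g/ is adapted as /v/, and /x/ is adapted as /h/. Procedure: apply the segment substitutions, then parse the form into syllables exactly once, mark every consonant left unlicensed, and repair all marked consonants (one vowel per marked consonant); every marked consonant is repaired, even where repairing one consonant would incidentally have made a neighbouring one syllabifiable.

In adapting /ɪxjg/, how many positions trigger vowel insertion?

After substitution the input is /ɪhðv/.
The unsyllabifiable consonants are /h/, /ð/, /v/; each receives one epenthetic vowel.

3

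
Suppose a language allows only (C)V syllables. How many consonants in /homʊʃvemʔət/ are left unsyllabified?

3

Syllabifying with onset maximization leaves /ʃ/, /m/, /t/ stranded (no codas are permitted; onsets are limited to one consonant).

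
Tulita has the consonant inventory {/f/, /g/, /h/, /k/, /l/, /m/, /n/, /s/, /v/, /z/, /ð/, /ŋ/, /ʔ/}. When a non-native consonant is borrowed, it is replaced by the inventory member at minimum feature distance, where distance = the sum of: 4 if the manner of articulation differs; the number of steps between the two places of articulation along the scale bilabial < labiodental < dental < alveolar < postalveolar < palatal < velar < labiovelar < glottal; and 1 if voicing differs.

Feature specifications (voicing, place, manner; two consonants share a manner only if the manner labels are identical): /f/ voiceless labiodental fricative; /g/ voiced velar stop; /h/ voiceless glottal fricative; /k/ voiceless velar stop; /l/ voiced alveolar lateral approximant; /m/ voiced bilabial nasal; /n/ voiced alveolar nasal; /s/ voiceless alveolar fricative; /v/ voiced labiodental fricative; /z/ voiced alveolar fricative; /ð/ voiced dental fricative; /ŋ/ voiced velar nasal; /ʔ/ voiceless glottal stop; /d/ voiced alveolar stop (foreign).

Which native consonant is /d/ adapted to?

/g/ is closest: same manner (stop), place distance 3 (alveolar→velar), same voicing; total 3. Next closest is /k/ at distance 4.

g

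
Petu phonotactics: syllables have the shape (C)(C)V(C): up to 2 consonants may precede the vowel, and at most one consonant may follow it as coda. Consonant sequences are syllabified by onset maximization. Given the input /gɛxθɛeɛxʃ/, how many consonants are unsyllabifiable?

The consonants /ʃ/ cannot be parsed into a legal (C)(C)V(C) syllable (at most one coda consonant is licensed; onsets may contain at most 2 consonants).

1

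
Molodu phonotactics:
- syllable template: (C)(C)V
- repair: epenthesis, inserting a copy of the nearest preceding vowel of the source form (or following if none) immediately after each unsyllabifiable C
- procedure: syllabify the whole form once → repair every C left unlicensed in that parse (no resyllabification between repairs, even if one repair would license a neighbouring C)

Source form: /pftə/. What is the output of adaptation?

Under (C)(C)V, the unsyllabifiable consonants are /p/ (no codas are permitted; onsets may contain at most 2 consonants).
Each unlicensed consonant becomes the onset of a new syllable: /p/ → /pə/.

pəftə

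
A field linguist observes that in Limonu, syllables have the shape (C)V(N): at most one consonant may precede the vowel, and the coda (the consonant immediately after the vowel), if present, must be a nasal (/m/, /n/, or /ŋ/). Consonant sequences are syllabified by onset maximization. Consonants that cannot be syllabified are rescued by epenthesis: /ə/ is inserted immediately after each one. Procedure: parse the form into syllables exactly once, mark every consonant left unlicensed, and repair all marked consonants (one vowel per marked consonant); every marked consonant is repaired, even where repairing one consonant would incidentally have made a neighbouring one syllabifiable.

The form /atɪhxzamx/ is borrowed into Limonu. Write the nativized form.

Syllabifying with onset maximization leaves /h/, /x/, /x/ stranded (only a nasal (/m/, /n/, or /ŋ/) is licensed in coda position; onsets are limited to one consonant).
Each unlicensed consonant becomes the onset of a new syllable: /h/ → /hə/, /x/ → /xə/, /x/ → /xə/.

atɪhəxəzamxə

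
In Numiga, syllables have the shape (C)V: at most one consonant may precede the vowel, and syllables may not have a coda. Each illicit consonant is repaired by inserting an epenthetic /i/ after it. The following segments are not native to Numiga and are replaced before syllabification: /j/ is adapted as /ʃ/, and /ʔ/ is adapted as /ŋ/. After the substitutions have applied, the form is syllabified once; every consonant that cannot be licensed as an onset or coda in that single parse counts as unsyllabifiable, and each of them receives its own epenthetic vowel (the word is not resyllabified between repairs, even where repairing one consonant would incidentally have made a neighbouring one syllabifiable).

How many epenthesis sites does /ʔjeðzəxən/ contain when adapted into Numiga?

After substitution the input is /ŋʃeðzəxən/.
The unsyllabifiable consonants are /ŋ/, /ð/, /n/; each receives one epenthetic vowel.

3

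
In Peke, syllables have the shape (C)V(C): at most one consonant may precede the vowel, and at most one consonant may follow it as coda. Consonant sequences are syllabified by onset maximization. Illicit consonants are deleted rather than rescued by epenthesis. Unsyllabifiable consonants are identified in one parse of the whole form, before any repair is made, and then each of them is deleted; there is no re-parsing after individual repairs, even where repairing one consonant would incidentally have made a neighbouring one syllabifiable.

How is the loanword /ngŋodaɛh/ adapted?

Under (C)V(C), the unsyllabifiable consonants are /n/, /g/ (at most one coda consonant is licensed; onsets are limited to one consonant).
Each unlicensed consonant is deleted: /n/, /g/.

ŋodaɛh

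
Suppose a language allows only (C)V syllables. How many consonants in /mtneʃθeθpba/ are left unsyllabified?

Under (C)V, the unsyllabifiable consonants are /m/, /t/, /ʃ/, /θ/, /p/ (no codas are permitted; onsets are limited to one consonant).

5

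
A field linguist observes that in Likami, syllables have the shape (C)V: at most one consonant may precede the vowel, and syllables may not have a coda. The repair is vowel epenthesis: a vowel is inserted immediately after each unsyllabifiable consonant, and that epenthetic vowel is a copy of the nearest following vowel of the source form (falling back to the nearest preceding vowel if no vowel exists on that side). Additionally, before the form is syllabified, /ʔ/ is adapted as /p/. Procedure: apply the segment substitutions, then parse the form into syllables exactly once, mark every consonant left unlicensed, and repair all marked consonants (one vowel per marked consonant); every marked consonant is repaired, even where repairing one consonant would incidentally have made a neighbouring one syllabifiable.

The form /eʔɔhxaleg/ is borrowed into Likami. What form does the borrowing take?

Substitution: /ʔ/ → /p/, giving /epɔhxaleg/.
The consonants /h/, /g/ cannot be parsed into a legal (C)V syllable (no codas are permitted; onsets are limited to one consonant).
Each unlicensed consonant becomes the onset of a new syllable: /h/ → /ha/, /g/ → /ge/.

epɔhaxalege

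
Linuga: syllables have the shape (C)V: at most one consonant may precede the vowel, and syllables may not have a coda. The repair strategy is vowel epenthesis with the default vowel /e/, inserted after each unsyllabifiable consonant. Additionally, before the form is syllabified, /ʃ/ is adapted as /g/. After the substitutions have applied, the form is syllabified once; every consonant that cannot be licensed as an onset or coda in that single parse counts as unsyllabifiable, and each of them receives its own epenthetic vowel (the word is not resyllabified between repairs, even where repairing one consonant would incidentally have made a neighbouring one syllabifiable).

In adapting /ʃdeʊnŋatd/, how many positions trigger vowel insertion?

After substitution the input is /gdeʊnŋatd/.
The unsyllabifiable consonants are /g/, /n/, /t/, /d/; each receives one epenthetic vowel.

4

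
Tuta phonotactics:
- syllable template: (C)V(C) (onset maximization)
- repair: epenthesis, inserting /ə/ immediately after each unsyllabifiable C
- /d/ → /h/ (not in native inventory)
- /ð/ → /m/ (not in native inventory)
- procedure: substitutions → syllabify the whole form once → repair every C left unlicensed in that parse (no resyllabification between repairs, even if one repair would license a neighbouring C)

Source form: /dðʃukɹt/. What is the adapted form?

Substitution: /d/ → /h/, /ð/ → /m/, giving /hmʃukɹt/.
Syllabifying with onset maximization leaves /h/, /m/, /ɹ/, /t/ stranded (at most one coda consonant is licensed; onsets are limited to one consonant).
Epenthesis after each stranded consonant: /h/ → /hə/, /m/ → /mə/, /ɹ/ → /ɹə/, /t/ → /tə/.

həməʃukɹətə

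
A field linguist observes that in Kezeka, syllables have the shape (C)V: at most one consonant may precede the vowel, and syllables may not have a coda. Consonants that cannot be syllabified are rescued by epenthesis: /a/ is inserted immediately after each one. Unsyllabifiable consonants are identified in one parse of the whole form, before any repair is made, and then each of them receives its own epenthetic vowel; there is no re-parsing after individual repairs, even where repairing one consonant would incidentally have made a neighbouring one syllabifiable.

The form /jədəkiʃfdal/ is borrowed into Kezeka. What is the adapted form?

Under (C)V, the unsyllabifiable consonants are /ʃ/, /f/, /l/ (no codas are permitted; onsets are limited to one consonant).
Inserting the epenthetic vowel yields /ʃ/ → /ʃa/, /f/ → /fa/, /l/ → /la/.

jədəkiʃafadala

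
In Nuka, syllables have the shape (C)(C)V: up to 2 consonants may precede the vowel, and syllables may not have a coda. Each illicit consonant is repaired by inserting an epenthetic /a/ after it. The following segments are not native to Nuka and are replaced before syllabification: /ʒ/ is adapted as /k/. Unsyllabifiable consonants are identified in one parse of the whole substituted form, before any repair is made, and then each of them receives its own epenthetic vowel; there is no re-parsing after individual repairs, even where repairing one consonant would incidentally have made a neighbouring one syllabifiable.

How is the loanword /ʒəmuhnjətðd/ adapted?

Substitution: /ʒ/ → /k/, giving /kəmuhnjətðd/.
Syllabifying with onset maximization leaves /h/, /t/, /ð/, /d/ stranded (no codas are permitted; onsets may contain at most 2 consonants).
Each unlicensed consonant becomes the onset of a new syllable: /h/ → /ha/, /t/ → /ta/, /ð/ → /ða/, /d/ → /da/.

kəmuhanjətaðada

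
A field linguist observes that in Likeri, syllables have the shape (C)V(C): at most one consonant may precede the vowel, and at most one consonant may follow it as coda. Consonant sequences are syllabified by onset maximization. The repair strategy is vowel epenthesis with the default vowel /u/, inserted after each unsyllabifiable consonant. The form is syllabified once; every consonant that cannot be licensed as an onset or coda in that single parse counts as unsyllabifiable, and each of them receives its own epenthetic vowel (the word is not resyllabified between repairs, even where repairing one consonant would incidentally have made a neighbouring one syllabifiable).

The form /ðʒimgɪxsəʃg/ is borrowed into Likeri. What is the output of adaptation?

The consonants /ð/, /g/ cannot be parsed into a legal (C)V(C) syllable (at most one coda consonant is licensed; onsets are limited to one consonant).
Epenthesis after each stranded consonant: /ð/ → /ðu/, /g/ → /gu/.

ðuʒimgɪxsəʃgu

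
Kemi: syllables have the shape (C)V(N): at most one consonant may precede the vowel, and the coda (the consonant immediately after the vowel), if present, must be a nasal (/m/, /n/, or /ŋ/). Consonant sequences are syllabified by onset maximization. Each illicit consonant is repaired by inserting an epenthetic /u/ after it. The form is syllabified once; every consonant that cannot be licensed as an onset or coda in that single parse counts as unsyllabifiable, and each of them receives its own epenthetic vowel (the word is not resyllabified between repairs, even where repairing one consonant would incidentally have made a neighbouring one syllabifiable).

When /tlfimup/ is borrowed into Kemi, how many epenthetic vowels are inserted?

The unsyllabifiable consonants are /t/, /l/, /p/; each receives one epenthetic vowel.

3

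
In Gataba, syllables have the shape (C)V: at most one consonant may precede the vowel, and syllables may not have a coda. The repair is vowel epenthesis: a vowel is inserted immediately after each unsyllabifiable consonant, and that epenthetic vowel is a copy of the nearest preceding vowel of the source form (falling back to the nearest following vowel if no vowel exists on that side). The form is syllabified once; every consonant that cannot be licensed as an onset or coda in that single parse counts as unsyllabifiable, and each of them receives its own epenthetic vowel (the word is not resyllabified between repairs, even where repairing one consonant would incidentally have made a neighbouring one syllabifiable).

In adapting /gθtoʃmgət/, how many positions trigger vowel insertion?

5

The unsyllabifiable consonants are /g/, /θ/, /ʃ/, /m/, /t/; each receives one epenthetic vowel.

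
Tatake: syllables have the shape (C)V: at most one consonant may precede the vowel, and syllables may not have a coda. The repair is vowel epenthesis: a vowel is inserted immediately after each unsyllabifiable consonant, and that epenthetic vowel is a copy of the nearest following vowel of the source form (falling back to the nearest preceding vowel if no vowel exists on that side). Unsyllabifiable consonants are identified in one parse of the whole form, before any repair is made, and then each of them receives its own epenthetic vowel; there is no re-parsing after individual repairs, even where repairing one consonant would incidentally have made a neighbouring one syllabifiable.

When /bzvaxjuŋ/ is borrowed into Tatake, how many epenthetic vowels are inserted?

4

The unsyllabifiable consonants are /b/, /z/, /x/, /ŋ/; each receives one epenthetic vowel.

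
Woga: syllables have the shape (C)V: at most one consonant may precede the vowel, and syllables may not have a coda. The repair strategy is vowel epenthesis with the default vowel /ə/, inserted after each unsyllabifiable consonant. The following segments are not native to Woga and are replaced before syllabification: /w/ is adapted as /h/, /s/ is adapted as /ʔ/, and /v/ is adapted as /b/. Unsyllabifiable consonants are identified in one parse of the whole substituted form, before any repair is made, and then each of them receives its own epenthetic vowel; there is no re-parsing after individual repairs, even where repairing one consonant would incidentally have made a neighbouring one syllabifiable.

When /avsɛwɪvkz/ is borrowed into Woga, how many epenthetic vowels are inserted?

4

After substitution the input is /abʔɛhɪbkz/.
The unsyllabifiable consonants are /b/, /b/, /k/, /z/; each receives one epenthetic vowel.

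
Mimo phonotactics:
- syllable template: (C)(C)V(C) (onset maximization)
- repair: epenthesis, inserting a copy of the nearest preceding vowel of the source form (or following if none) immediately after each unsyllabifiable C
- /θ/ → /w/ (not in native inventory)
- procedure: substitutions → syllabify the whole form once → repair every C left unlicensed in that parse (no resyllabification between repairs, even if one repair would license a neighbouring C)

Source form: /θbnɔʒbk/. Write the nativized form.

wɔbnɔʒbɔkɔ

Substitution: /θ/ → /w/, giving /wbnɔʒbk/.
The consonants /w/, /b/, /k/ cannot be parsed into a legal (C)(C)V(C) syllable (at most one coda consonant is licensed; onsets may contain at most 2 consonants).
Each unlicensed consonant becomes the onset of a new syllable: /w/ → /wɔ/, /b/ → /bɔ/, /k/ → /kɔ/.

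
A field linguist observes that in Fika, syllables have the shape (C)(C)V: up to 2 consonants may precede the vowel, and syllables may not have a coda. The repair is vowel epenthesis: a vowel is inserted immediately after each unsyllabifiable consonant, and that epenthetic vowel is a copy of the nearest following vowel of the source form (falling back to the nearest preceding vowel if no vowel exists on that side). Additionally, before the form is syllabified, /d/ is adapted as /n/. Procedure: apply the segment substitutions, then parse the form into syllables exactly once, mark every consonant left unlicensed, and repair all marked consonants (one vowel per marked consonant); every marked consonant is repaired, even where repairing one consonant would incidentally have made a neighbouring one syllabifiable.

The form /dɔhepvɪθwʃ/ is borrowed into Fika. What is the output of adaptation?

nɔhepvɪθɪwɪʃɪ

Substitution: /d/ → /n/, giving /nɔhepvɪθwʃ/.
Syllabifying with onset maximization leaves /θ/, /w/, /ʃ/ stranded (no codas are permitted; onsets may contain at most 2 consonants).
Inserting the epenthetic vowel yields /θ/ → /θɪ/, /w/ → /wɪ/, /ʃ/ → /ʃɪ/.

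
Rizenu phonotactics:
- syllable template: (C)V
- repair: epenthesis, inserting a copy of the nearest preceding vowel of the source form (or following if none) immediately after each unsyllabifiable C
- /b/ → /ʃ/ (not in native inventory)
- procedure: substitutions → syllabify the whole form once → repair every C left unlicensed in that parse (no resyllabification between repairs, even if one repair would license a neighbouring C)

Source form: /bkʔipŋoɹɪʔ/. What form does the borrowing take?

Substitution: /b/ → /ʃ/, giving /ʃkʔipŋoɹɪʔ/.
Under (C)V, the unsyllabifiable consonants are /ʃ/, /k/, /p/, /ʔ/ (no codas are permitted; onsets are limited to one consonant).
Each unlicensed consonant becomes the onset of a new syllable: /ʃ/ → /ʃi/, /k/ → /ki/, /p/ → /pi/, /ʔ/ → /ʔɪ/.

ʃikiʔipiŋoɹɪʔɪ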